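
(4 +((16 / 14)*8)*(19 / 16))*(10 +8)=1872 / 7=267.43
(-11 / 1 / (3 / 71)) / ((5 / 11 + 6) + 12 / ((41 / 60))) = -352231 / 32493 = -10.84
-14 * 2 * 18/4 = -126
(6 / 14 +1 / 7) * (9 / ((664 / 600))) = 2700 / 581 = 4.65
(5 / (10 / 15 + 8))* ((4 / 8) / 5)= 3 / 52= 0.06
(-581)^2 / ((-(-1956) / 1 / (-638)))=-107681959 / 978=-110104.25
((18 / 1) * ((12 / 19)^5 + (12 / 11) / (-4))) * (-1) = 84440610 / 27237089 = 3.10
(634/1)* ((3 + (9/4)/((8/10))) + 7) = 64985/8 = 8123.12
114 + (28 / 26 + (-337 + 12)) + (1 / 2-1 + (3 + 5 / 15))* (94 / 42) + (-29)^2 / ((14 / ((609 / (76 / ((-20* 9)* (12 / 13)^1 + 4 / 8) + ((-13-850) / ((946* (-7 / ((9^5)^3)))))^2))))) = -203.58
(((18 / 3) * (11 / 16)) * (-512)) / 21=-704 / 7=-100.57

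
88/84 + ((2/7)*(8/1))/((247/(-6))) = 5146/5187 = 0.99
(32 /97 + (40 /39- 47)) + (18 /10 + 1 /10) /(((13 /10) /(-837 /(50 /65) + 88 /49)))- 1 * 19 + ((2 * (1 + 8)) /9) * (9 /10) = -611903755 /370734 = -1650.52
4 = 4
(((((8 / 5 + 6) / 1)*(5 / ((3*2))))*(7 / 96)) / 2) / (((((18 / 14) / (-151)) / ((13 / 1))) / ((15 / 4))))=-9137765 / 6912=-1322.01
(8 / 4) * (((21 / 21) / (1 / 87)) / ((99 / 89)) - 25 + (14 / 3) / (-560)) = 106.41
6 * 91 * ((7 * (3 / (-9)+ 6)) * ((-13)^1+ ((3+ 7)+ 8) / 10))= -1212848 / 5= -242569.60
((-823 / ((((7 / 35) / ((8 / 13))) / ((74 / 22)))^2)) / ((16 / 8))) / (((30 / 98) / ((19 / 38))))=-4416613040 / 61347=-71993.95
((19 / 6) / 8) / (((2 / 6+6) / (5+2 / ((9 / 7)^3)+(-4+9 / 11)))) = 11063 / 64152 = 0.17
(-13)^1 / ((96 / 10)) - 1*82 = -4001 / 48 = -83.35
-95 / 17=-5.59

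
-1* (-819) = 819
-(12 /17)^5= -248832 /1419857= -0.18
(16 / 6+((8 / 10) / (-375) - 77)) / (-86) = 139379 / 161250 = 0.86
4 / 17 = 0.24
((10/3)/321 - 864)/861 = -832022/829143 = -1.00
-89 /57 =-1.56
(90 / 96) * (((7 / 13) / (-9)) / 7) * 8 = -5 / 78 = -0.06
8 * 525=4200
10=10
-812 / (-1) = 812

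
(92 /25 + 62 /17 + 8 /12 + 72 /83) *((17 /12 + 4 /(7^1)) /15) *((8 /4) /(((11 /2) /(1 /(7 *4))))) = 39150478 /2566785375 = 0.02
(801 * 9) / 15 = 2403 / 5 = 480.60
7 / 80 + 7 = 567 / 80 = 7.09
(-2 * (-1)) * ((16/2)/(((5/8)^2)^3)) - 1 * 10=4038054/15625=258.44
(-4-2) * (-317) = 1902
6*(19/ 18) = 19/ 3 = 6.33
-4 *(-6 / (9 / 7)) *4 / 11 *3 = 224 / 11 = 20.36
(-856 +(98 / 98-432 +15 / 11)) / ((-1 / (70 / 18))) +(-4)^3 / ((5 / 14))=795382 / 165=4820.50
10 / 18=5 / 9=0.56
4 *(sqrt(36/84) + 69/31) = 11.52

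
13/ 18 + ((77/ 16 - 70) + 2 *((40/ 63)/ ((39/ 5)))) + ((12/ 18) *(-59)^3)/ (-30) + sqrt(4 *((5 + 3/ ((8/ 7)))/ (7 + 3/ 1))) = 4501.42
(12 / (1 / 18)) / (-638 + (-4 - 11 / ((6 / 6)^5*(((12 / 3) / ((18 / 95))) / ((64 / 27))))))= -30780 / 91661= -0.34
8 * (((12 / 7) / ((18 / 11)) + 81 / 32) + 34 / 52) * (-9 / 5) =-110931 / 1820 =-60.95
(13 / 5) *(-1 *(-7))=91 / 5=18.20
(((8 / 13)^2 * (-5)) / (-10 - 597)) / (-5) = -64 / 102583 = -0.00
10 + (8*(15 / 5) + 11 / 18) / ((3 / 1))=983 / 54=18.20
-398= -398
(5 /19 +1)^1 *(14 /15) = 112 /95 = 1.18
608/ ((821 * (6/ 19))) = 5776/ 2463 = 2.35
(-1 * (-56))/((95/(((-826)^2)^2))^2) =12134682162632276246214656/9025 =1344563120513271606228.77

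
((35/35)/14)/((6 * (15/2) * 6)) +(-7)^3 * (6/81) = -3557/140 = -25.41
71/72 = 0.99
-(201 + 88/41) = -8329/41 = -203.15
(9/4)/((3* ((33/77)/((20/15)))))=7/3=2.33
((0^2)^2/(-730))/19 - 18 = -18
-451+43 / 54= -24311 / 54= -450.20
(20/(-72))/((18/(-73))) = 365/324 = 1.13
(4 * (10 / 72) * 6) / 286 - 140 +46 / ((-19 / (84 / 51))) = -19950317 / 138567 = -143.98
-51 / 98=-0.52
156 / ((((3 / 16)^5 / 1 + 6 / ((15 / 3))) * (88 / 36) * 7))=7.60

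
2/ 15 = 0.13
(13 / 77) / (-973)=-13 / 74921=-0.00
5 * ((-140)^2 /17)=98000 /17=5764.71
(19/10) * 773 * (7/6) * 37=3803933/60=63398.88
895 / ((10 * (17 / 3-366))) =-537 / 2162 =-0.25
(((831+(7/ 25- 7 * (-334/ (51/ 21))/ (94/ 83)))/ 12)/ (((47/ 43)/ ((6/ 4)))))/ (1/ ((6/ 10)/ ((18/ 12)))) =1444135349/ 18776500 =76.91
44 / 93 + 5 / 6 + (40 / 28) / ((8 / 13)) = 3149 / 868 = 3.63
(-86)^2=7396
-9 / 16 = -0.56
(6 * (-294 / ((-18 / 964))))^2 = 8924958784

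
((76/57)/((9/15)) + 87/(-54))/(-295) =-11/5310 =-0.00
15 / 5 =3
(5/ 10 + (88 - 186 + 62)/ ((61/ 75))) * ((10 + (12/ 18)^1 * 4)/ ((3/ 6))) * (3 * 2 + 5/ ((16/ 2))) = -5376373/ 732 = -7344.77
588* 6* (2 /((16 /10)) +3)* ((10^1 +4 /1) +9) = 344862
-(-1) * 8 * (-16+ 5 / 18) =-1132 / 9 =-125.78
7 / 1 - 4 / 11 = 73 / 11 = 6.64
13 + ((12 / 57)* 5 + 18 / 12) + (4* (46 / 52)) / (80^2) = 12293237 / 790400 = 15.55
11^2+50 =171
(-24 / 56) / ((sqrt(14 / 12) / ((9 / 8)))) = -27 * sqrt(42) / 392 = -0.45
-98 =-98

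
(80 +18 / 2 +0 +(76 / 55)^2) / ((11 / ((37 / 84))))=3391679 / 931700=3.64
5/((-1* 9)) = -5/9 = -0.56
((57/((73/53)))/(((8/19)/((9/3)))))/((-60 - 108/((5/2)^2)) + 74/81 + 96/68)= -311993775/79310704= -3.93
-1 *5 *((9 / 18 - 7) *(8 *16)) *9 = 37440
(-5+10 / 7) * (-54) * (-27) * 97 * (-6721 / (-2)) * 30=-356446554750 / 7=-50920936392.86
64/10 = 32/5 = 6.40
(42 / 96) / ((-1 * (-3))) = 7 / 48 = 0.15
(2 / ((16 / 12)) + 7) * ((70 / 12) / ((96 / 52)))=26.86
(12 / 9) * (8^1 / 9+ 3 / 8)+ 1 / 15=473 / 270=1.75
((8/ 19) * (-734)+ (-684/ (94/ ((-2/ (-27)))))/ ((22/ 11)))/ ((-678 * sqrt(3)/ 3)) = 414337 * sqrt(3)/ 908181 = 0.79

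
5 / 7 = 0.71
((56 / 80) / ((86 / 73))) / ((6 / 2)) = 511 / 2580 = 0.20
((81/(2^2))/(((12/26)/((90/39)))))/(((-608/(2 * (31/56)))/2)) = -12555/34048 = -0.37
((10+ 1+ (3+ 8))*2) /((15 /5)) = 14.67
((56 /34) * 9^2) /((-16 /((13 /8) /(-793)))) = 567 /33184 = 0.02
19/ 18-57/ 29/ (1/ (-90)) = 92891/ 522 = 177.95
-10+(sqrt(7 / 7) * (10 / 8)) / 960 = -7679 / 768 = -10.00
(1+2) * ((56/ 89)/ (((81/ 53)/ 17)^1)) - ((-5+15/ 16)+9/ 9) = 925043/ 38448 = 24.06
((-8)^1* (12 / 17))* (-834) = 80064 / 17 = 4709.65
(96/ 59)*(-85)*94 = -13000.68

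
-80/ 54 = -40/ 27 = -1.48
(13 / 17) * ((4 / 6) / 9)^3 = 104 / 334611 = 0.00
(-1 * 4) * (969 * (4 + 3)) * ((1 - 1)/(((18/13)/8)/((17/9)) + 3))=0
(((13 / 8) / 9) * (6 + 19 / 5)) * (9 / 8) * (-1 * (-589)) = 375193 / 320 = 1172.48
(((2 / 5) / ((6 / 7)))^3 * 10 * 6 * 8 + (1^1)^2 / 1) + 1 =11426 / 225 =50.78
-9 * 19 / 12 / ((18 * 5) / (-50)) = 95 / 12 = 7.92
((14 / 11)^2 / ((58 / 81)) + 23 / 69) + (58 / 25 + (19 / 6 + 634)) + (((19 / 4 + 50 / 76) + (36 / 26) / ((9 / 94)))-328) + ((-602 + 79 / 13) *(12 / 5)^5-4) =-510512439710111 / 10834037500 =-47121.16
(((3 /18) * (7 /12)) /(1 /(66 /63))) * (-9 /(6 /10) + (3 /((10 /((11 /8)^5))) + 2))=-41543557 /35389440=-1.17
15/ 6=5/ 2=2.50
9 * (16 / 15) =48 / 5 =9.60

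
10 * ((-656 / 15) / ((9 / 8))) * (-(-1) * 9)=-10496 / 3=-3498.67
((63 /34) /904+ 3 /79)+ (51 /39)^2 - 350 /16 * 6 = -53141111219 /410356336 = -129.50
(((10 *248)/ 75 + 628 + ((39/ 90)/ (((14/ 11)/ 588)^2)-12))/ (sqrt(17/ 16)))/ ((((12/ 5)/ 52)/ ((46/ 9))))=3341915824 *sqrt(17)/ 1377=10006588.19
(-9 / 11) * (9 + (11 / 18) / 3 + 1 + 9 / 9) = -55 / 6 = -9.17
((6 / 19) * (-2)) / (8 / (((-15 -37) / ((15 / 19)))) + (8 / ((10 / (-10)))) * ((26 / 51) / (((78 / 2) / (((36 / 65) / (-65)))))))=430950 / 82267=5.24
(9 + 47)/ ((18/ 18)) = 56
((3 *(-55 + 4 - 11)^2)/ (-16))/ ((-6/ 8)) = 961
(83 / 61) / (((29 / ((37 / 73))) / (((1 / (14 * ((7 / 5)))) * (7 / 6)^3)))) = 107485 / 55787184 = 0.00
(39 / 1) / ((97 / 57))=2223 / 97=22.92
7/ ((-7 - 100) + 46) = -7/ 61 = -0.11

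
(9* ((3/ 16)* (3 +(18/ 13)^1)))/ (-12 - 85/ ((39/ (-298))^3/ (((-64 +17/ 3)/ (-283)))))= 5962065993/ 6288665424448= 0.00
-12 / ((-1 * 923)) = 12 / 923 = 0.01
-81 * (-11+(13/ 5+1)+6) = 567/ 5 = 113.40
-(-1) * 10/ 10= 1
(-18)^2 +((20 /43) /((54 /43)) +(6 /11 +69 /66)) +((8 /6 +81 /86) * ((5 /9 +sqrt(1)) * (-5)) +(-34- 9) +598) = 863.27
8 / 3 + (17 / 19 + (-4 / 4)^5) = 146 / 57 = 2.56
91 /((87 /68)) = 6188 /87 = 71.13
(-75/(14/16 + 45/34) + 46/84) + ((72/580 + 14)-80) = -181074851/1820910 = -99.44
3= 3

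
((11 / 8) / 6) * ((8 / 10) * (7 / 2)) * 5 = 77 / 24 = 3.21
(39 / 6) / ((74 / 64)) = 208 / 37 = 5.62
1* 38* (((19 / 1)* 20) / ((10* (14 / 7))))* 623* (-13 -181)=-87262364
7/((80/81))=567/80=7.09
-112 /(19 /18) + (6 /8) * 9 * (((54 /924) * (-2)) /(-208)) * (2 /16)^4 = -529010781687 /4985716736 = -106.11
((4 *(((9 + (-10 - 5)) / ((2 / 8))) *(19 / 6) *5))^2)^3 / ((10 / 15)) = 18499193143296000000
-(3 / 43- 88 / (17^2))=2917 / 12427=0.23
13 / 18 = 0.72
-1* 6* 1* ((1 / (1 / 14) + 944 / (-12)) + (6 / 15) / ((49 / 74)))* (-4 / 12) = -94172 / 735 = -128.13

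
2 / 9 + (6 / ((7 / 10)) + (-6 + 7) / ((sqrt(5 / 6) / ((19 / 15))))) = 19 * sqrt(30) / 75 + 554 / 63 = 10.18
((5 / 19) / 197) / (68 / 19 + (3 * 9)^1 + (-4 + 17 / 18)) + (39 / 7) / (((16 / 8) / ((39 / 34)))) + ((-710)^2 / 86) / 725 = 12416333602039 / 1100696767492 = 11.28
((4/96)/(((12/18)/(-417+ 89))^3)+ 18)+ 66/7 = -4962284.57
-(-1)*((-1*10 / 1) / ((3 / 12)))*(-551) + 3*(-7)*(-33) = 22733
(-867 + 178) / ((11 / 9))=-6201 / 11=-563.73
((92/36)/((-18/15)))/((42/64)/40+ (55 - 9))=-73600/1590327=-0.05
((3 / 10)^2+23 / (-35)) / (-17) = 397 / 11900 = 0.03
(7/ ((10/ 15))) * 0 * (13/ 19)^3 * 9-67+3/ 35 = -2342/ 35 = -66.91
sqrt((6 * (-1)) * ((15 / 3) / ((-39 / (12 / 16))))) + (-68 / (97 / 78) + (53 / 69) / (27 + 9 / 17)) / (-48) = 1.90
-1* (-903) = 903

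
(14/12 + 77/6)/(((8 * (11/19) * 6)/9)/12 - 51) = -2394/8677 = -0.28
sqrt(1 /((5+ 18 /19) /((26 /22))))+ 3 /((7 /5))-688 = -4801 /7+ sqrt(307021) /1243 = -685.41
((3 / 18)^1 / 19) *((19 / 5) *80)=8 / 3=2.67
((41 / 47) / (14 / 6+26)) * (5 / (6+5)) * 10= 1230 / 8789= 0.14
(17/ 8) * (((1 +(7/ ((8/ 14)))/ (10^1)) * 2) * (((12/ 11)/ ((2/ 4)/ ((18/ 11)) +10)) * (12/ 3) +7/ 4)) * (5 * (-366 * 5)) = -49116950205/ 261184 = -188054.97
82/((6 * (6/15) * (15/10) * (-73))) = -205/657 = -0.31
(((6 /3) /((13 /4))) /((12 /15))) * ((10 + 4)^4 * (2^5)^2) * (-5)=-1966899200 /13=-151299938.46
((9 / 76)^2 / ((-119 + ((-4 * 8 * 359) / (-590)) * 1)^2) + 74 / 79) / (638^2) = 40941027434231 / 17790772654452343744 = 0.00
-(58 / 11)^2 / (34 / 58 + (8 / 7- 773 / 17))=2902291 / 4566298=0.64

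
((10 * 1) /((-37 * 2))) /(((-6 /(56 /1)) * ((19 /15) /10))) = 7000 /703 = 9.96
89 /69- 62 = -4189 /69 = -60.71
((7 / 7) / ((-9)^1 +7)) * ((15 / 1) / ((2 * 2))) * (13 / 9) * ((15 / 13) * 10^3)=-3125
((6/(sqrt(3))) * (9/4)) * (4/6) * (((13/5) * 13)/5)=507 * sqrt(3)/25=35.13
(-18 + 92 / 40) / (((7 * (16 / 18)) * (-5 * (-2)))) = -1413 / 5600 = -0.25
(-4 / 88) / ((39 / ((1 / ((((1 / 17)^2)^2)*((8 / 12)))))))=-83521 / 572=-146.02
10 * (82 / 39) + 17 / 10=22.73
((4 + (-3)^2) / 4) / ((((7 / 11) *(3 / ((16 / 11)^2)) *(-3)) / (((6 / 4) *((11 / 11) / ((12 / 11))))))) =-104 / 63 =-1.65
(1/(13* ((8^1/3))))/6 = 1/208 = 0.00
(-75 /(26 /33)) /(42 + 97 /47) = -116325 /53846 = -2.16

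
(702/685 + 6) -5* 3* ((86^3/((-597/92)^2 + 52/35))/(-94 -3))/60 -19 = 21991914476487/858100165135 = 25.63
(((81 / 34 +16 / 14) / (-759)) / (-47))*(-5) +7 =59427023 / 8490174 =7.00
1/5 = 0.20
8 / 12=2 / 3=0.67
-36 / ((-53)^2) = -36 / 2809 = -0.01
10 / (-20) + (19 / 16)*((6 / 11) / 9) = -113 / 264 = -0.43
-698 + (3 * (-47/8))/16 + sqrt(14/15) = -89485/128 + sqrt(210)/15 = -698.14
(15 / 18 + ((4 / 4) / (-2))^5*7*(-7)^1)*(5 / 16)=1135 / 1536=0.74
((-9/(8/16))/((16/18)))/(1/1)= -81/4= -20.25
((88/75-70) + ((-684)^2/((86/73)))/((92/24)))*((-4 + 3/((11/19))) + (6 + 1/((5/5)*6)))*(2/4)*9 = 33859303157/9890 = 3423589.80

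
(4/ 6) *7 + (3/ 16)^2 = 3611/ 768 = 4.70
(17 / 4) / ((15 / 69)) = 391 / 20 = 19.55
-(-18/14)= 9/7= 1.29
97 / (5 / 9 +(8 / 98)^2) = 2096073 / 12149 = 172.53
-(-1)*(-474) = -474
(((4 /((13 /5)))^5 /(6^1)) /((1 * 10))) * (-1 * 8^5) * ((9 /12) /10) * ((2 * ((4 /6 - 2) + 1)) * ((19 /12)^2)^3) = 3010936384000 /812017791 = 3707.97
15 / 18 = 5 / 6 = 0.83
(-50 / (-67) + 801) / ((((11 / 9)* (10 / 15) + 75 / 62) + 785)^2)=150529859892 / 116295311334547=0.00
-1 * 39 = -39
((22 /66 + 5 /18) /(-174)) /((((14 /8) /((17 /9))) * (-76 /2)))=187 /1874502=0.00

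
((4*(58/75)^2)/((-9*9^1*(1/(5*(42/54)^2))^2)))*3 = -32307856/39858075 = -0.81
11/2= 5.50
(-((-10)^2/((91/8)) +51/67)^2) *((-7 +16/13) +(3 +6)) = -20352084486/69036331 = -294.80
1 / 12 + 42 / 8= 5.33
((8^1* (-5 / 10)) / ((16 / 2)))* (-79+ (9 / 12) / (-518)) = 163691 / 4144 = 39.50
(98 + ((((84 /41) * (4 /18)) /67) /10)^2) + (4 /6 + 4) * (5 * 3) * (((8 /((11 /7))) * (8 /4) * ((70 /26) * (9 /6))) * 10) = 7012152633290462 /242792839575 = 28881.22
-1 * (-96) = 96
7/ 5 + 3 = 22/ 5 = 4.40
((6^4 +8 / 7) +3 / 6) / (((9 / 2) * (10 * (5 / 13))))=74.97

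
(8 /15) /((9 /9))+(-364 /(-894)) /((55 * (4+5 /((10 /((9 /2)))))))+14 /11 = 1110778 /614625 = 1.81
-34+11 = -23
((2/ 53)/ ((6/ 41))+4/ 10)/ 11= 523/ 8745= 0.06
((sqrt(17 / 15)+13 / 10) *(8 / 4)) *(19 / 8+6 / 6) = 9 *sqrt(255) / 20+351 / 40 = 15.96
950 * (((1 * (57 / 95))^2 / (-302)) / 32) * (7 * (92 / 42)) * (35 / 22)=-45885 / 53152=-0.86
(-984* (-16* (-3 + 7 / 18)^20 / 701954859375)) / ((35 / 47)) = 5331370607951421104811591417856806727 / 815635475571837732678006053760000000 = 6.54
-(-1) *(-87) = -87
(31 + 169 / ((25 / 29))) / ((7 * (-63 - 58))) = -516 / 1925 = -0.27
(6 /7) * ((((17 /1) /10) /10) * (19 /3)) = 323 /350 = 0.92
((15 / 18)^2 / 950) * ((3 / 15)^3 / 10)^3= 1 / 2671875000000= 0.00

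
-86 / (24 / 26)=-559 / 6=-93.17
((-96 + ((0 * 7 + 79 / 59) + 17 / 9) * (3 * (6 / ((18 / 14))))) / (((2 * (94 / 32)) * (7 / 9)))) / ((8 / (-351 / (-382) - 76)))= 386906690 / 3707501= 104.36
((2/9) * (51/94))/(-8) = -17/1128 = -0.02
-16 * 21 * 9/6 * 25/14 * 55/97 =-510.31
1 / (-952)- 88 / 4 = -20945 / 952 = -22.00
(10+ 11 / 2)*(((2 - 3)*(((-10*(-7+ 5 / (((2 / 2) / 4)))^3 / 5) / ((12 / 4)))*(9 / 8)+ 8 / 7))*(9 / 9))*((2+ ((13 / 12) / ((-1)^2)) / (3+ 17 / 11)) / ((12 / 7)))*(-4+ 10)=383897893 / 1920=199946.82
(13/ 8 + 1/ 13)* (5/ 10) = 177/ 208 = 0.85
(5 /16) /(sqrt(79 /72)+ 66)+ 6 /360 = 402653 /18813180 - 15*sqrt(158) /2508424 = 0.02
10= 10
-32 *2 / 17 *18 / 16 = -72 / 17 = -4.24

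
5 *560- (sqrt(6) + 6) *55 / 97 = 271270 / 97- 55 *sqrt(6) / 97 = 2795.21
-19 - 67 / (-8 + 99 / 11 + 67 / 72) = -7465 / 139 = -53.71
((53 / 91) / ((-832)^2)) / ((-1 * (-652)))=53 / 41071034368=0.00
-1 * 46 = -46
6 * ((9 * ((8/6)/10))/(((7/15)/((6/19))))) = 648/133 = 4.87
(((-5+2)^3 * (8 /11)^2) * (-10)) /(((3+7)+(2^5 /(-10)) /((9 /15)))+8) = 25920 /2299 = 11.27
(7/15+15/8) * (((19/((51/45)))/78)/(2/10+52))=26695/2768688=0.01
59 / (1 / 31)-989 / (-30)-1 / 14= 195499 / 105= 1861.90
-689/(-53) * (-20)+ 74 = -186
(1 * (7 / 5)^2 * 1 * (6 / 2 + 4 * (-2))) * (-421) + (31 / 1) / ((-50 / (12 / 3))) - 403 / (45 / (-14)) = 955957 / 225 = 4248.70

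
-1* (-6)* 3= 18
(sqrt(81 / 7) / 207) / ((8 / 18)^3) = 0.19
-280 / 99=-2.83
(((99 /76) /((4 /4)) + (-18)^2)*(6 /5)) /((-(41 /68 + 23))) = -840582 /50825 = -16.54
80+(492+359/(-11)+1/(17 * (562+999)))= 157444032/291907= 539.36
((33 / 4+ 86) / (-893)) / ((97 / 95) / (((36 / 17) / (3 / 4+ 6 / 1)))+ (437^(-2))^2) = -14472497819260 / 446284614786031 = -0.03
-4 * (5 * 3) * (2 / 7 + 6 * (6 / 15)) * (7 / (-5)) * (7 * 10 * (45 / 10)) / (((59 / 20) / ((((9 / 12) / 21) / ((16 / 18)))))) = 967.88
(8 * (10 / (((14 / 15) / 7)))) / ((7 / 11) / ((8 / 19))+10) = 52800 / 1013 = 52.12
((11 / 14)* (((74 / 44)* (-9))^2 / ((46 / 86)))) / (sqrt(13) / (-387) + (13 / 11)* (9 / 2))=20298342339* sqrt(13) / 660158458778 + 6427193306067 / 101562839812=63.39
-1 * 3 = -3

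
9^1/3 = 3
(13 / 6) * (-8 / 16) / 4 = -13 / 48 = -0.27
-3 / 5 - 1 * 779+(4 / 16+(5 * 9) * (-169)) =-167687 / 20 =-8384.35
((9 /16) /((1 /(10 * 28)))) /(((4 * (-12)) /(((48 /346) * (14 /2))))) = -2205 /692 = -3.19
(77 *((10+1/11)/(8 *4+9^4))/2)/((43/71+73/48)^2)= 4512219264/346257826337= 0.01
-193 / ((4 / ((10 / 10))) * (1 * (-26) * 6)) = 0.31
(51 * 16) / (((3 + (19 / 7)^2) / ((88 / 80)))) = 54978 / 635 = 86.58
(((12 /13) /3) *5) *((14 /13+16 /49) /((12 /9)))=13410 /8281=1.62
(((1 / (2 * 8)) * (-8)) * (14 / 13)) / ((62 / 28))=-98 / 403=-0.24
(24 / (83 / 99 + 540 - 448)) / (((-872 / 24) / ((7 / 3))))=-2376 / 143117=-0.02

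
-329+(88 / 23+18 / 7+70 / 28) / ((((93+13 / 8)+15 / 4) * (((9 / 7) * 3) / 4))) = -53581781 / 162909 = -328.91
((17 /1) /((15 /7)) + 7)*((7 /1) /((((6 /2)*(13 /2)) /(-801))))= -279104 /65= -4293.91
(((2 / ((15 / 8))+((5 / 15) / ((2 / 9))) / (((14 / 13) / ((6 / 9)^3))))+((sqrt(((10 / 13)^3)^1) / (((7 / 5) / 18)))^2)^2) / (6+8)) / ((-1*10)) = -1476610753748471 / 36505880488350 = -40.45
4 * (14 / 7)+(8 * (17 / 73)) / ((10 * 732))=534377 / 66795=8.00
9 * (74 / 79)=666 / 79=8.43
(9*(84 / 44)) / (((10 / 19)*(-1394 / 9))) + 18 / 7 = 2533887 / 1073380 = 2.36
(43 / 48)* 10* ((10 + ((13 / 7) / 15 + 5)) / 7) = 17071 / 882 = 19.35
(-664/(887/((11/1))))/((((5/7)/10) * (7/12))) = -175296/887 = -197.63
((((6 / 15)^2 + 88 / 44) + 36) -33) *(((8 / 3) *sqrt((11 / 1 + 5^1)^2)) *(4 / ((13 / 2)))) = 44032 / 325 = 135.48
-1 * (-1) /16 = 1 /16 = 0.06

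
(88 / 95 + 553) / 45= 5847 / 475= 12.31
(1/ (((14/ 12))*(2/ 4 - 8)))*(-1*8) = 32/ 35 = 0.91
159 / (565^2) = 159 / 319225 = 0.00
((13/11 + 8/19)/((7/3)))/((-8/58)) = -29145/5852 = -4.98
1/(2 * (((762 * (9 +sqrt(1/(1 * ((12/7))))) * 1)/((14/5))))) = 126/612775 - 7 * sqrt(21)/1838325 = 0.00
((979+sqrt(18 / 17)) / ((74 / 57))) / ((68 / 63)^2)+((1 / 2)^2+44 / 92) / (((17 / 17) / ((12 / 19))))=678699*sqrt(34) / 5816992+96856458135 / 149530912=648.42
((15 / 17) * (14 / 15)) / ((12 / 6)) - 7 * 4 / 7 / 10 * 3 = -67 / 85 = -0.79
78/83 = 0.94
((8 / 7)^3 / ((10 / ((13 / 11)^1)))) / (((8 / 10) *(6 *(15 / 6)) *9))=832 / 509355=0.00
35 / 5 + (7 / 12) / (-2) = 6.71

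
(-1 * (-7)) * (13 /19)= 91 /19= 4.79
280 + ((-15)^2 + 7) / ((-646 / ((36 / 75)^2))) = 56508296 / 201875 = 279.92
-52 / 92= -13 / 23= -0.57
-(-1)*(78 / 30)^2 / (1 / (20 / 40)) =169 / 50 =3.38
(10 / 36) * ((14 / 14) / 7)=5 / 126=0.04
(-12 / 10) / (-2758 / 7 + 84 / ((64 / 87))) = 96 / 22385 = 0.00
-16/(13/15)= -240/13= -18.46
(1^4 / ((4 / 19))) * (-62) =-589 / 2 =-294.50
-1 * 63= -63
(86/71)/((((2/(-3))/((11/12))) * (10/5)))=-473/568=-0.83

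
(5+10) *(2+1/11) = 345/11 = 31.36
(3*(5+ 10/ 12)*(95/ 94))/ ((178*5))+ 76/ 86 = 1300227/ 1438952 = 0.90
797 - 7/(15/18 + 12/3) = 23071/29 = 795.55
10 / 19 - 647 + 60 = -11143 / 19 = -586.47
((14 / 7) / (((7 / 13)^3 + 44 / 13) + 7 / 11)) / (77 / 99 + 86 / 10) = 1087515 / 21300028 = 0.05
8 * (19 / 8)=19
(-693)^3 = -332812557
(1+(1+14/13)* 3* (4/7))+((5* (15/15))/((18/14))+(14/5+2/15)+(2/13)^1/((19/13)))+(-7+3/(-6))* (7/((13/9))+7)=-462989/5985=-77.36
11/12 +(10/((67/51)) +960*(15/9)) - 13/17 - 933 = 9222673/13668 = 674.76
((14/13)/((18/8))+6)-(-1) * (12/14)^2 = 7.21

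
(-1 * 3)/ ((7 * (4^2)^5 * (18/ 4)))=-1/ 11010048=-0.00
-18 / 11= -1.64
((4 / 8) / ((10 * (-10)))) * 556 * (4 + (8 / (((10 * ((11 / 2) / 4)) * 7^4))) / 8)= -36711568 / 3301375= -11.12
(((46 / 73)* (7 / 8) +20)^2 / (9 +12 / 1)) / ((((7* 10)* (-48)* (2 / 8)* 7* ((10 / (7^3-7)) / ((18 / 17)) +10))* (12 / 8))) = -0.00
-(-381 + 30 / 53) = 20163 / 53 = 380.43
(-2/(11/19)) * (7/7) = -38/11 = -3.45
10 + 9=19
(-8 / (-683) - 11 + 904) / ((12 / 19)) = 3862871 / 2732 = 1413.94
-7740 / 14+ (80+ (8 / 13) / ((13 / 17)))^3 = 17807922080082 / 33787663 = 527053.97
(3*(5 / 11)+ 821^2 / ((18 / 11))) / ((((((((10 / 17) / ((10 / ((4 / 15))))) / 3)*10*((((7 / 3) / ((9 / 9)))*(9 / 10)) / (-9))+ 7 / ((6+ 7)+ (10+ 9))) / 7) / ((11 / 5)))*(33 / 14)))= 13029221.45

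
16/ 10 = 8/ 5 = 1.60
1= 1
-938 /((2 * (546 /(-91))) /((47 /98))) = 3149 /84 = 37.49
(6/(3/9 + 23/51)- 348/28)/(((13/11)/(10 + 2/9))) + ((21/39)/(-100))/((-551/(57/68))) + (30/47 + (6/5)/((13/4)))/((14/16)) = -101669239513/2530273200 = -40.18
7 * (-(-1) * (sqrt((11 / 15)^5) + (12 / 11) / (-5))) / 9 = -28 / 165 + 847 * sqrt(165) / 30375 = 0.19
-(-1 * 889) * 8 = 7112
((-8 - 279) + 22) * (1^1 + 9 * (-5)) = 11660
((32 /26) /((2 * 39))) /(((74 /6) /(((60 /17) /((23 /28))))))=13440 /2444923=0.01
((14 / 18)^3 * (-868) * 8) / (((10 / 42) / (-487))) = 6682739.86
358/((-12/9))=-537/2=-268.50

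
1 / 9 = 0.11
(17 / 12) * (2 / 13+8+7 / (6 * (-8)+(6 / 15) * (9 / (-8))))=50447 / 4446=11.35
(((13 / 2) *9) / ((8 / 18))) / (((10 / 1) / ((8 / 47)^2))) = 4212 / 11045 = 0.38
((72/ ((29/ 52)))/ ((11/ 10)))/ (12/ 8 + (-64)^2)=14976/ 522841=0.03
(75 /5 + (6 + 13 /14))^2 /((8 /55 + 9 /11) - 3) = -5183695 /21952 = -236.14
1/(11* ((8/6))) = 3/44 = 0.07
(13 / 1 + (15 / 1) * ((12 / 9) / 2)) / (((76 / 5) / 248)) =7130 / 19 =375.26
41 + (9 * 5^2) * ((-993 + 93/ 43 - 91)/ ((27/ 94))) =-109314361/ 129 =-847398.15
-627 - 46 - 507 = -1180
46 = 46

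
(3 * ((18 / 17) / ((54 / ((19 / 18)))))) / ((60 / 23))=437 / 18360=0.02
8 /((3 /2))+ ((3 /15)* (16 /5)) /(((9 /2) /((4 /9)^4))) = 7881392 /1476225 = 5.34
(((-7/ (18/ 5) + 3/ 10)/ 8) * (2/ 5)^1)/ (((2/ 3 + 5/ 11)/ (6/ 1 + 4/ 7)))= -253/ 525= -0.48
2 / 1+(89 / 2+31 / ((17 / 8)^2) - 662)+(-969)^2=542367667 / 578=938352.37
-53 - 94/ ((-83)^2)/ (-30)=-5476708/ 103335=-53.00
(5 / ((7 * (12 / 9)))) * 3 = 45 / 28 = 1.61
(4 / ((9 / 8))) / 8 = 4 / 9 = 0.44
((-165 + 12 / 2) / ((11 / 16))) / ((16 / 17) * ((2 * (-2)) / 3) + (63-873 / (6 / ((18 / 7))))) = 454104 / 613393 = 0.74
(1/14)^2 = 1/196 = 0.01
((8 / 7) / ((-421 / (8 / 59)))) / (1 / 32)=-0.01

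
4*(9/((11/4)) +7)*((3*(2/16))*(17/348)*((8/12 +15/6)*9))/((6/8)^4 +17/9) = 9.73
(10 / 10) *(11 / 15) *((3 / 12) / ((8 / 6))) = 11 / 80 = 0.14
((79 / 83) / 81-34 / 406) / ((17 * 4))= -49127 / 46402146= -0.00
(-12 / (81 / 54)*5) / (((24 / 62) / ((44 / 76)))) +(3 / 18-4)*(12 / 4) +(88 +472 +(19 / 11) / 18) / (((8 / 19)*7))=25008451 / 210672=118.71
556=556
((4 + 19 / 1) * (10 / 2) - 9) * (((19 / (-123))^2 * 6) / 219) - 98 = -108156334 / 1104417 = -97.93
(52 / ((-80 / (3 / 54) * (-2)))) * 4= 13 / 180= 0.07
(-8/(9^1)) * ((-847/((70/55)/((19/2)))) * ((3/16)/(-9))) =-25289/216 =-117.08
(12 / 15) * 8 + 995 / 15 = 1091 / 15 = 72.73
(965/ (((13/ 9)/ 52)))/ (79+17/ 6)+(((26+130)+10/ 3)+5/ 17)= 14627671/ 25041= 584.15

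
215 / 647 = 0.33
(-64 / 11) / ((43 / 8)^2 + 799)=-4096 / 582835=-0.01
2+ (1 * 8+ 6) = 16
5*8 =40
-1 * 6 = -6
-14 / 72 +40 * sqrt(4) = 2873 / 36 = 79.81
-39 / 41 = -0.95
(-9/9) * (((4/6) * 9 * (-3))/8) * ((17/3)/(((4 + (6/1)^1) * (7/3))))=153/280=0.55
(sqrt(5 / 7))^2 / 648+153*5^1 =3470045 / 4536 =765.00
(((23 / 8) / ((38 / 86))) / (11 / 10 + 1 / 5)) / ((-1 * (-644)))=215 / 27664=0.01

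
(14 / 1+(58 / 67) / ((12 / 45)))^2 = 5340721 / 17956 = 297.43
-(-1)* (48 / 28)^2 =2.94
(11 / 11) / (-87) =-1 / 87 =-0.01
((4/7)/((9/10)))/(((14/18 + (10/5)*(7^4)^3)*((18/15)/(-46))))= -184/209280262485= -0.00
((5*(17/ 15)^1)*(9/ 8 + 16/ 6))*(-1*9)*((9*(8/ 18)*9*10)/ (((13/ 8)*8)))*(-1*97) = 519435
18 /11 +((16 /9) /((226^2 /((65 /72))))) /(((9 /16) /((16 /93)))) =15582689594 /9522698823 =1.64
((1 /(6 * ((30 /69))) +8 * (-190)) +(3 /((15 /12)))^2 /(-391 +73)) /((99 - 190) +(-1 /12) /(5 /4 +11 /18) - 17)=1618866931 /115100100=14.06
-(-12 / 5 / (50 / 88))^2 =-278784 / 15625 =-17.84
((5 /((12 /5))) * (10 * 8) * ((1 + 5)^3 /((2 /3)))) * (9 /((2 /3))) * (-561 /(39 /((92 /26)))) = -6270858000 /169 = -37105668.64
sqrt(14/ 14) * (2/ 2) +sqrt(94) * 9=1 +9 * sqrt(94)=88.26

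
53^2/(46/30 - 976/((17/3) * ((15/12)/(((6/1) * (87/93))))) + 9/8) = -177641160/48741199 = -3.64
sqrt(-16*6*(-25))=20*sqrt(6)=48.99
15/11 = 1.36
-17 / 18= -0.94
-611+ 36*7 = -359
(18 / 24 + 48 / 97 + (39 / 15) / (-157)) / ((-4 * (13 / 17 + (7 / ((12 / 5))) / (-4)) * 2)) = -19079661 / 4416410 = -4.32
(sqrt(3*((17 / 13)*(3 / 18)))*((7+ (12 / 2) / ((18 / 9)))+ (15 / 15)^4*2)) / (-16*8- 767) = -6*sqrt(442) / 11635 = -0.01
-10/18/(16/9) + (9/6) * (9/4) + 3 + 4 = 161/16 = 10.06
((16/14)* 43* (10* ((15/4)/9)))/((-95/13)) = -11180/399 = -28.02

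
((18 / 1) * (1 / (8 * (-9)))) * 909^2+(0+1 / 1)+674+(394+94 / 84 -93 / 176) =-759530437 / 3696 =-205500.66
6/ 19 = 0.32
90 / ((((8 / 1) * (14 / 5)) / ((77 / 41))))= 2475 / 328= 7.55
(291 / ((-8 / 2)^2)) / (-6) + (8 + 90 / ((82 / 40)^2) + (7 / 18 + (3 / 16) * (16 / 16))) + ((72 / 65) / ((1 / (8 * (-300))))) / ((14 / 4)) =-32275144673 / 44055648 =-732.60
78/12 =13/2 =6.50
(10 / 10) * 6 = 6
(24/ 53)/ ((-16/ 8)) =-12/ 53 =-0.23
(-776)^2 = 602176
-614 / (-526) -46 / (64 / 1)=3775 / 8416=0.45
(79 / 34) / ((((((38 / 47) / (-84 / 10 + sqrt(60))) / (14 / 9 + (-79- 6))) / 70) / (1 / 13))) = 136634687 / 12597- 97596205 * sqrt(15) / 37791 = 844.53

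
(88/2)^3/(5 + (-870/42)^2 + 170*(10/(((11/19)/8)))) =22957088/6447785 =3.56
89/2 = 44.50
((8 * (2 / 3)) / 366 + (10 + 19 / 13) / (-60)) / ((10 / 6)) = -25187 / 237900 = -0.11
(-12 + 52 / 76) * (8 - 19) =2365 / 19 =124.47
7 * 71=497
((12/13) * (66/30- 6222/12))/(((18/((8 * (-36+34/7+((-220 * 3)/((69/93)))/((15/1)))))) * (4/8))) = 38316.22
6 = 6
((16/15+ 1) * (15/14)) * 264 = 4092/7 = 584.57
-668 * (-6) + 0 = 4008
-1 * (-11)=11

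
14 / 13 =1.08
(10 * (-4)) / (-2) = 20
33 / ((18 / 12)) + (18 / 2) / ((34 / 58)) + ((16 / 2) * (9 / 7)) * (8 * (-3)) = -209.50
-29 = -29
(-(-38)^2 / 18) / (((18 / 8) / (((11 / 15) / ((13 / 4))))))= -127072 / 15795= -8.05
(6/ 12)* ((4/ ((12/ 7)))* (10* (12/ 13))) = 140/ 13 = 10.77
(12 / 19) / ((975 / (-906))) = -0.59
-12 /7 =-1.71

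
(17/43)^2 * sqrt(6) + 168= 289 * sqrt(6)/1849 + 168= 168.38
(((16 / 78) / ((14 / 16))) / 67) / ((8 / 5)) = 40 / 18291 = 0.00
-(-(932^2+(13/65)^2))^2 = -471567326791201/625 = -754507722865.92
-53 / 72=-0.74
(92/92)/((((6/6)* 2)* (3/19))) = 19/6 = 3.17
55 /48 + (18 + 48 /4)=31.15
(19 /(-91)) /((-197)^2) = -19 /3531619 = -0.00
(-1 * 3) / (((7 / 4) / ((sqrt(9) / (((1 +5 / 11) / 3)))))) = -297 / 28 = -10.61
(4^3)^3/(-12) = -65536/3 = -21845.33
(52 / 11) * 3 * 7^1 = 1092 / 11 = 99.27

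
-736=-736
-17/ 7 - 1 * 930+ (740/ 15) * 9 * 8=18337/ 7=2619.57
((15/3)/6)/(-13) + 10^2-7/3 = 97.60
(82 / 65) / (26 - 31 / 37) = 3034 / 60515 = 0.05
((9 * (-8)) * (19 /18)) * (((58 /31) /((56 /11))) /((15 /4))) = -24244 /3255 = -7.45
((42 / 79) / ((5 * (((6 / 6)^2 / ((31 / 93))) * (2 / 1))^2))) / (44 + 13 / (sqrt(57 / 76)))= 77 / 1013570 - 91 * sqrt(3) / 6081420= 0.00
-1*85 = -85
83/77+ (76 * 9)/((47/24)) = 1267933/3619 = 350.35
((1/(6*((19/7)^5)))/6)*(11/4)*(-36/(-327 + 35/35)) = 184877/3228833096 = 0.00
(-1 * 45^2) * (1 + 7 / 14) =-6075 / 2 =-3037.50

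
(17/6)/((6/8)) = 34/9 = 3.78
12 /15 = 4 /5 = 0.80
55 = 55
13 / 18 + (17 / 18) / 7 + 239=1679 / 7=239.86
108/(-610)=-54/305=-0.18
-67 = -67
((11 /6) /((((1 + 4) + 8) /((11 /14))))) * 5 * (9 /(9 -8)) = 1815 /364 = 4.99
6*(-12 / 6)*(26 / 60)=-26 / 5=-5.20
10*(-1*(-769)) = 7690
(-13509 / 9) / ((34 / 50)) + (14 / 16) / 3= -2207.06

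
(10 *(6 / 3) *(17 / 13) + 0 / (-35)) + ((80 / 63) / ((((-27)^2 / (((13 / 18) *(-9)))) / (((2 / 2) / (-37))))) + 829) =18891113743 / 22090887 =855.15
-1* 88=-88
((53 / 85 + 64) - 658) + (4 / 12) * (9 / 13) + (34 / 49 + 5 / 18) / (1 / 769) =150145733 / 974610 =154.06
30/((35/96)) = 576/7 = 82.29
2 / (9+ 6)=2 / 15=0.13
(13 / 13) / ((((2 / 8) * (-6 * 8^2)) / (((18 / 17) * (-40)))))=15 / 34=0.44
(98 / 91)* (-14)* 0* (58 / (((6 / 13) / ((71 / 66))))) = 0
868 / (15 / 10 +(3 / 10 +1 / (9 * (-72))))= 482.64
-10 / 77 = -0.13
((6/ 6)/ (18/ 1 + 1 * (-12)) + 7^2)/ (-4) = -12.29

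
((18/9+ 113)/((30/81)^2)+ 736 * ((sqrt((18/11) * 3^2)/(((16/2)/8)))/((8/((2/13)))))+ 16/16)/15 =552 * sqrt(22)/715+ 16787/300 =59.58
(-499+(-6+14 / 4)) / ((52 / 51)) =-51153 / 104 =-491.86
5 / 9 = 0.56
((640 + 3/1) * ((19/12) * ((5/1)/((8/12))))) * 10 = 305425/4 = 76356.25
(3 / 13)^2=9 / 169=0.05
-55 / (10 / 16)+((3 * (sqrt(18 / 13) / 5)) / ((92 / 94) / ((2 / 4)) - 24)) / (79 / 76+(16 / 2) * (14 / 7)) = -88 - 8037 * sqrt(26) / 21801325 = -88.00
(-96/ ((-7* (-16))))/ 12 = -1/ 14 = -0.07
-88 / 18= -44 / 9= -4.89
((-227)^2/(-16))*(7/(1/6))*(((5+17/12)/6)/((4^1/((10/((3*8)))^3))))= -3471766375/1327104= -2616.05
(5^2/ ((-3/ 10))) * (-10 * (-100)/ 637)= -250000/ 1911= -130.82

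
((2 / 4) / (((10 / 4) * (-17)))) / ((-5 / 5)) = 1 / 85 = 0.01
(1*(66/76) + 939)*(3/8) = 352.45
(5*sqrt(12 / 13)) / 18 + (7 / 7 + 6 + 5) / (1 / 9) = 5*sqrt(39) / 117 + 108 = 108.27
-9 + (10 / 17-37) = -772 / 17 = -45.41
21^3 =9261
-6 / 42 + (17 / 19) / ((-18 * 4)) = -1487 / 9576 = -0.16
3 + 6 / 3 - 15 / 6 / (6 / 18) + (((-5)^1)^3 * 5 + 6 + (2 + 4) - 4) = -1239 / 2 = -619.50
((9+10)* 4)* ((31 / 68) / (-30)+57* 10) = 22092611 / 510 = 43318.85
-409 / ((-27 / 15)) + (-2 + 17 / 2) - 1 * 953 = -12947 / 18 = -719.28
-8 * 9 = -72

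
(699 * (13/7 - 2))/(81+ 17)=-1.02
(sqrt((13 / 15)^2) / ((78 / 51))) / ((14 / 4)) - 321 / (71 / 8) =-268433 / 7455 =-36.01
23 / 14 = 1.64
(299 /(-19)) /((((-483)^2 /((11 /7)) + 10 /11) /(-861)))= 2831829 /31027627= 0.09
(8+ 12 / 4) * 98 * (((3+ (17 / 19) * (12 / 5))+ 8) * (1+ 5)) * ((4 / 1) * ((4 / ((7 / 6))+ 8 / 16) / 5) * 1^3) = 25389672 / 95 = 267259.71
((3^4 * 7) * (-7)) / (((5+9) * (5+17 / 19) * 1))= -1539 / 32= -48.09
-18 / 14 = -9 / 7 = -1.29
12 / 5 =2.40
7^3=343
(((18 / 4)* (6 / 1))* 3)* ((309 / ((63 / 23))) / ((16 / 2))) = 63963 / 56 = 1142.20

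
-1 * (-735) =735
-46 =-46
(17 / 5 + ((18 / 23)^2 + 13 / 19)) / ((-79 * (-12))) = 59008 / 11910435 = 0.00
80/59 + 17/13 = 2043/767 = 2.66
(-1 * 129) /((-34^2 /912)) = 29412 /289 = 101.77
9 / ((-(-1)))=9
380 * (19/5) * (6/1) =8664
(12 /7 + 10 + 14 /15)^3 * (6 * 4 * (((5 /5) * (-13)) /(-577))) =243572113408 /222649875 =1093.97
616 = 616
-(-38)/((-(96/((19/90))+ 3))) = -722/8697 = -0.08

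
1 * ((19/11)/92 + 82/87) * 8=169274/22011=7.69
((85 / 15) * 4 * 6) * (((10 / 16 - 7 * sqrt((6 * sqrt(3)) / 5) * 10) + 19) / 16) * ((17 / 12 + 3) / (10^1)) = -305.19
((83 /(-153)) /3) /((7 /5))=-415 /3213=-0.13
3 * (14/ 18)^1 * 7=49/ 3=16.33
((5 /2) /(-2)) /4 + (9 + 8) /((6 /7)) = 937 /48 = 19.52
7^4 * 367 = 881167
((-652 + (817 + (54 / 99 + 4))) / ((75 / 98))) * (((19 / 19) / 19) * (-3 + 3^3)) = 292432 / 1045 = 279.84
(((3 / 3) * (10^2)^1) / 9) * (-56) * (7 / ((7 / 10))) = -56000 / 9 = -6222.22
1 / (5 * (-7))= -1 / 35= -0.03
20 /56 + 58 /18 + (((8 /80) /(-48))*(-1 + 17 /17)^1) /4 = 451 /126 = 3.58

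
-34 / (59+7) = -17 / 33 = -0.52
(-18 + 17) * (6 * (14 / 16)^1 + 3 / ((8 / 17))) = -93 / 8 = -11.62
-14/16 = -7/8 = -0.88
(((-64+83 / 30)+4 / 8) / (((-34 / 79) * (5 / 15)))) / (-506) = -71969 / 86020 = -0.84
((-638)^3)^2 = 67441011031941184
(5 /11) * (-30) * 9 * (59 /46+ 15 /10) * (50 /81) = -160000 /759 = -210.80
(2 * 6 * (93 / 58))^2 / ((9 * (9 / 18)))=69192 / 841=82.27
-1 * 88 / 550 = -4 / 25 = -0.16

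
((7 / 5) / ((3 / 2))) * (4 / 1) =56 / 15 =3.73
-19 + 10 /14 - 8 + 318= 2042 /7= 291.71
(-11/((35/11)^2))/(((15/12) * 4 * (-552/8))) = 1331/422625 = 0.00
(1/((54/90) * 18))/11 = 5/594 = 0.01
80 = 80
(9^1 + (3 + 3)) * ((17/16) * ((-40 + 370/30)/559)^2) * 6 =585565/2499848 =0.23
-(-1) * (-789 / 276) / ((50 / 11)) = -2893 / 4600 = -0.63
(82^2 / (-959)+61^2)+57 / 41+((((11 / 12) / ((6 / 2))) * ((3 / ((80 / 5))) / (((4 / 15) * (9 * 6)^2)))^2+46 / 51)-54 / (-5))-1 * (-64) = 196126777198899106457 / 51733737933373440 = 3791.08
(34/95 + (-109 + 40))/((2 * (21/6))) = -6521/665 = -9.81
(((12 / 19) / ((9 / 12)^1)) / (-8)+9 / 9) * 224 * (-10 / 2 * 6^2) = -685440 / 19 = -36075.79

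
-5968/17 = -351.06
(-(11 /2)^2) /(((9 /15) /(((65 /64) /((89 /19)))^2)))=-922761125 /389332992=-2.37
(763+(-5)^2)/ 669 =1.18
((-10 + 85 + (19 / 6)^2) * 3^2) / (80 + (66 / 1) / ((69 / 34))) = 70403 / 10352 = 6.80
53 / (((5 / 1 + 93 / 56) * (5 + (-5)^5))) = -371 / 145470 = -0.00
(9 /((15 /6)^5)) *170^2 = 332928 /125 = 2663.42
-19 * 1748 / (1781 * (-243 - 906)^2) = -33212 / 2351277981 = -0.00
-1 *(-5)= 5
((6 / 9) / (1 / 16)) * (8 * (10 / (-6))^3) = -32000 / 81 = -395.06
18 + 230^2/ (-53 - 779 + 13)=-38158/ 819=-46.59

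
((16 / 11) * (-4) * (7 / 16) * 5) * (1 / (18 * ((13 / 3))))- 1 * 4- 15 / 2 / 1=-10007 / 858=-11.66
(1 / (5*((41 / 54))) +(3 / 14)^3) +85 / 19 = 50734709 / 10687880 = 4.75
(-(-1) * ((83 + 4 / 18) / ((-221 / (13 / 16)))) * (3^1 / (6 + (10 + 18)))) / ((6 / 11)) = -8239 / 166464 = -0.05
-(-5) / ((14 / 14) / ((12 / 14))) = 30 / 7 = 4.29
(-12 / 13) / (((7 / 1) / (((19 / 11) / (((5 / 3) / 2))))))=-1368 / 5005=-0.27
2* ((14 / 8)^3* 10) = 1715 / 16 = 107.19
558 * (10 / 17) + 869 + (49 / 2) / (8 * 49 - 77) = 1831889 / 1530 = 1197.31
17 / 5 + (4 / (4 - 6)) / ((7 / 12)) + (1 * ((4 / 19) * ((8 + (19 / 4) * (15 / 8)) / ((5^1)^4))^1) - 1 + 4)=1979787 / 665000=2.98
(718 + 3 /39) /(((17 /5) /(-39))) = -140025 /17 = -8236.76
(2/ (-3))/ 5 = -2/ 15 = -0.13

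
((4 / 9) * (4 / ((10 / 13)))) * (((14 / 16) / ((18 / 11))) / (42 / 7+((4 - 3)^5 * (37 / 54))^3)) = 0.20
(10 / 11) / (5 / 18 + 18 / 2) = 180 / 1837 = 0.10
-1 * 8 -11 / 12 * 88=-266 / 3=-88.67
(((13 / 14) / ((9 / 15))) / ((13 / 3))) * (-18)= -45 / 7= -6.43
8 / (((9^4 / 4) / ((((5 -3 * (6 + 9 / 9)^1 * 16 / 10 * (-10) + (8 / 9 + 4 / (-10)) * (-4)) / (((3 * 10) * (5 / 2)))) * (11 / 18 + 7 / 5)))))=44184272 / 996451875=0.04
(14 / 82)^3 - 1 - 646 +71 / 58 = -2581416161 / 3997418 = -645.77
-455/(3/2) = -910/3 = -303.33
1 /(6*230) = 1 /1380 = 0.00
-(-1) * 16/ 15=16/ 15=1.07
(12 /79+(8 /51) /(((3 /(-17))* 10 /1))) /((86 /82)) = 9184 /152865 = 0.06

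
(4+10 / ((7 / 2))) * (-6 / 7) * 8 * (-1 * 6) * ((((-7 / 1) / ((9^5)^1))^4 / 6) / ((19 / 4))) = 50176 / 25666182635786849691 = 0.00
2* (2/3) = 4/3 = 1.33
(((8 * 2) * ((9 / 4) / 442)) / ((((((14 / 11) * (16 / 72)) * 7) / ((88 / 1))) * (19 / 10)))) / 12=32670 / 205751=0.16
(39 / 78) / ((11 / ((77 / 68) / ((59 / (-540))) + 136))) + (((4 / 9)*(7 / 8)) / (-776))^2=12292885235273 / 2152593729792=5.71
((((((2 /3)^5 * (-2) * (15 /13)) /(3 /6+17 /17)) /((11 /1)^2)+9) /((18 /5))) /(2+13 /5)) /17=0.03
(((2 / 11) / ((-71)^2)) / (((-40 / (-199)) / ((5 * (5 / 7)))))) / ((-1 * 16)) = -995 / 24842048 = -0.00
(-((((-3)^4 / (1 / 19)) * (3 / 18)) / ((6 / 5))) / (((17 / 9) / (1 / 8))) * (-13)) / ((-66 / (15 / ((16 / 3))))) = -1500525 / 191488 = -7.84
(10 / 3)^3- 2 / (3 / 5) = 910 / 27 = 33.70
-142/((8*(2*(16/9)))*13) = -639/1664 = -0.38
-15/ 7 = -2.14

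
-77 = -77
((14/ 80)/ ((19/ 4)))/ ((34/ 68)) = 7/ 95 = 0.07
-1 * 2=-2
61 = 61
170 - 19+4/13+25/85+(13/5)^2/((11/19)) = 9923231/60775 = 163.28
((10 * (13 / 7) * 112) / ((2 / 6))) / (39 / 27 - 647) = -9.67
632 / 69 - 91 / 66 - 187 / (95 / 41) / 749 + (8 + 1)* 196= 63788072253 / 36004430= 1771.67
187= 187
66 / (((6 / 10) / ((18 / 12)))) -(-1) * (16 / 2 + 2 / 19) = 3289 / 19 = 173.11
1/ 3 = 0.33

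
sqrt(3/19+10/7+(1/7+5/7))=5 * sqrt(1729)/133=1.56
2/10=1/5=0.20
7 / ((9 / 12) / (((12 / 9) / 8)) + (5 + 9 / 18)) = 7 / 10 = 0.70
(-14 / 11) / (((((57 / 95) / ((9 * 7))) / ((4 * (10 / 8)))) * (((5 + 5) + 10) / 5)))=-3675 / 22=-167.05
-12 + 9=-3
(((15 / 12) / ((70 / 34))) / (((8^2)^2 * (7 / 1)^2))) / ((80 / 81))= 1377 / 449576960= 0.00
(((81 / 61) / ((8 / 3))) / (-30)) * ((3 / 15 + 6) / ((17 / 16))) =-2511 / 25925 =-0.10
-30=-30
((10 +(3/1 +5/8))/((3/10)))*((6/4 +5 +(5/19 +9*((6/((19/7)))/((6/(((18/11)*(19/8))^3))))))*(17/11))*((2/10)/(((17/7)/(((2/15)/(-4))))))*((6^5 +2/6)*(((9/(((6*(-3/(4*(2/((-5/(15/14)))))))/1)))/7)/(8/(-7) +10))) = -4171.74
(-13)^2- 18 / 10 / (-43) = 36344 / 215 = 169.04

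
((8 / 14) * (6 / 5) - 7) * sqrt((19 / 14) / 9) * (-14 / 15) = 221 * sqrt(266) / 1575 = 2.29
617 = 617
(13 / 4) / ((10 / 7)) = 91 / 40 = 2.28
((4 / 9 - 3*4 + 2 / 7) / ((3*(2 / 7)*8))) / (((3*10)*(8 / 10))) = -0.07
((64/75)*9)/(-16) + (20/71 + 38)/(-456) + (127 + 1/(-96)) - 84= 42.43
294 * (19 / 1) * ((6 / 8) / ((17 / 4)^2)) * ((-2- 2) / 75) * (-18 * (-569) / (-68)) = 228847248 / 122825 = 1863.20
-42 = -42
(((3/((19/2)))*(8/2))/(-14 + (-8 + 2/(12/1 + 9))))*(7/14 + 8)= -1071/2185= -0.49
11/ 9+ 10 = 101/ 9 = 11.22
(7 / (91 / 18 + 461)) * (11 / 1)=1386 / 8389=0.17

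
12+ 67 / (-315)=3713 / 315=11.79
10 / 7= 1.43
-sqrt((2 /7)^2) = -2 /7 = -0.29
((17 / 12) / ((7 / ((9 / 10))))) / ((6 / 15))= 51 / 112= 0.46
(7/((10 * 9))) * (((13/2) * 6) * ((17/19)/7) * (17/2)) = 3757/1140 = 3.30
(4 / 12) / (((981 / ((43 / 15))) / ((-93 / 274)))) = -1333 / 4031910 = -0.00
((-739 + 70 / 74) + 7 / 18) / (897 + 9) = -491285 / 603396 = -0.81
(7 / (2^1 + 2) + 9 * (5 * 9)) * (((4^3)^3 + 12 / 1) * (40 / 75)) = 853055624 / 15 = 56870374.93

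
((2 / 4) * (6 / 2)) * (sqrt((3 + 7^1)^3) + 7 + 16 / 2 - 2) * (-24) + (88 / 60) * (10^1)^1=-360 * sqrt(10) - 1360 / 3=-1591.75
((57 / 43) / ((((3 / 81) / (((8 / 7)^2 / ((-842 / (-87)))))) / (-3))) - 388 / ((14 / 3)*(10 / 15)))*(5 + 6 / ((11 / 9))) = -1379.39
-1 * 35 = -35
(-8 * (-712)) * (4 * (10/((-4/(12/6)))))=-113920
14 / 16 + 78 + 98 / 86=27525 / 344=80.01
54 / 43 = 1.26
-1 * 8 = -8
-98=-98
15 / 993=5 / 331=0.02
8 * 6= 48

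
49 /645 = 0.08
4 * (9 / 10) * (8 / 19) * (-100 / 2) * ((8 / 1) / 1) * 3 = -34560 / 19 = -1818.95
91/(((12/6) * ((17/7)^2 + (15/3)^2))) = 4459/3028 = 1.47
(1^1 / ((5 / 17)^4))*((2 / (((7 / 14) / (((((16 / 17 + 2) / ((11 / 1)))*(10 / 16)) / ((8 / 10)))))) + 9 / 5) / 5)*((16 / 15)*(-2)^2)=774839056 / 2578125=300.54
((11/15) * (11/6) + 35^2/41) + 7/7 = 118901/3690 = 32.22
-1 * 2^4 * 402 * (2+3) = -32160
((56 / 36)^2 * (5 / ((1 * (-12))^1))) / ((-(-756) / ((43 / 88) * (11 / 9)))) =-1505 / 1889568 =-0.00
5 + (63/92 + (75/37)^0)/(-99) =45385/9108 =4.98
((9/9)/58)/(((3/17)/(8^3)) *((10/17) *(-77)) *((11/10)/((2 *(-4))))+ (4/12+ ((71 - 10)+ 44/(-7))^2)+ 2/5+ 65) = 435025920/77192972255239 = 0.00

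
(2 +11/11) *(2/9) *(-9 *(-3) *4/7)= 72/7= 10.29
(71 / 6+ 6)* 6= 107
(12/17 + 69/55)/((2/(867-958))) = -89.20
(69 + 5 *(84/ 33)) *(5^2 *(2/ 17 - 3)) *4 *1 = -4405100/ 187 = -23556.68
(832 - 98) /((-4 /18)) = -3303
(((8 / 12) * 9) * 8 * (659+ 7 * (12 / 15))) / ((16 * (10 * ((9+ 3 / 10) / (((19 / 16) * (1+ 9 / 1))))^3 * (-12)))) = -14245285625 / 411830784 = -34.59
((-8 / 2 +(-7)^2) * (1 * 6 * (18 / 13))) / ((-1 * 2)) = -2430 / 13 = -186.92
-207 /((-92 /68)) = 153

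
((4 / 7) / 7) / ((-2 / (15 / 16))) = -15 / 392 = -0.04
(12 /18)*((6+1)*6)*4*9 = 1008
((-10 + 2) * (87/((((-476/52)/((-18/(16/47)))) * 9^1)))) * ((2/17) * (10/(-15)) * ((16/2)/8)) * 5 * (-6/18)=-354380/6069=-58.39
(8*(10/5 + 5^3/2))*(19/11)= 891.27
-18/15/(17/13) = -78/85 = -0.92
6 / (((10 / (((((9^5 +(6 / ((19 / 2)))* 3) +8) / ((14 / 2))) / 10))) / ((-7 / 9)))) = -1122119 / 2850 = -393.73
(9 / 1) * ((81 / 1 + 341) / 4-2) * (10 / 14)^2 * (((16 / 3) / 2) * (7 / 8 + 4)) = 6178.32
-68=-68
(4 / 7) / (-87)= -4 / 609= -0.01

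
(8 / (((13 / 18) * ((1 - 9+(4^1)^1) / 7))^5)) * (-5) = 4962182715 / 1485172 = 3341.15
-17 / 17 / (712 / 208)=-26 / 89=-0.29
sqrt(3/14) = sqrt(42)/14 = 0.46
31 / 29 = 1.07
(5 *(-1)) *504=-2520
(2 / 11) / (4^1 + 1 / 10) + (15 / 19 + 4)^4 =30929913831 / 58774771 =526.24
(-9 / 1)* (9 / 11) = -81 / 11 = -7.36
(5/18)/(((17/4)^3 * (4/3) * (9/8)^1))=320/132651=0.00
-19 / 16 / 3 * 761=-14459 / 48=-301.23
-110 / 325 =-22 / 65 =-0.34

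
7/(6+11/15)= 105/101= 1.04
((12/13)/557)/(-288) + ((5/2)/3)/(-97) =-0.01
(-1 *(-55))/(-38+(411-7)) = 55/366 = 0.15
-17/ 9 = -1.89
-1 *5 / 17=-5 / 17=-0.29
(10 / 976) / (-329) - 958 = -958.00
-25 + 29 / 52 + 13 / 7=-8221 / 364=-22.59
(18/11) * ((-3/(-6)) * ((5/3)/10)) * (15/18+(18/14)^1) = 89/308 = 0.29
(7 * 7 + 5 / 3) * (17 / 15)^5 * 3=215818264 / 759375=284.21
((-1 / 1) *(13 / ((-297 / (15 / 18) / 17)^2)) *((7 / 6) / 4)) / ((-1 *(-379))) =-657475 / 28884566304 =-0.00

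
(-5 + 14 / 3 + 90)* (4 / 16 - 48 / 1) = -51379 / 12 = -4281.58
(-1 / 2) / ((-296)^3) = 1 / 51868672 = 0.00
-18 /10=-9 /5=-1.80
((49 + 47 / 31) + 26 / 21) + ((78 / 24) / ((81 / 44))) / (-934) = 849613825 / 16416918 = 51.75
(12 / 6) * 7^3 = 686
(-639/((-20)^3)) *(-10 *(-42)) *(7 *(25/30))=31311/160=195.69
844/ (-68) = -12.41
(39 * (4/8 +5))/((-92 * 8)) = -429/1472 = -0.29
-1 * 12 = -12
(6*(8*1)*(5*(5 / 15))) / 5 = 16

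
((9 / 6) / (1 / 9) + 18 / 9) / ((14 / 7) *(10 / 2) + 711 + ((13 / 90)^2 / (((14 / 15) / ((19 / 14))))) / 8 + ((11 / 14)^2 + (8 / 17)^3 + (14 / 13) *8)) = 119746710720 / 5642316192137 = 0.02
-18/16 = -9/8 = -1.12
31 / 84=0.37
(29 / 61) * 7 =203 / 61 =3.33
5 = 5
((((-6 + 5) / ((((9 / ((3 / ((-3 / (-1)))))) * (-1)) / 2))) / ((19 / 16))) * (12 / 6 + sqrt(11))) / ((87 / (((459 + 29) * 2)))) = 62464 / 14877 + 31232 * sqrt(11) / 14877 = 11.16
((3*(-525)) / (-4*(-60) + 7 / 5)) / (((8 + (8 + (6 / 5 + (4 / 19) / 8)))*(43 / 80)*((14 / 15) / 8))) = -342000000 / 56623991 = -6.04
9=9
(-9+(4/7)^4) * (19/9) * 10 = -4057070/21609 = -187.75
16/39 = 0.41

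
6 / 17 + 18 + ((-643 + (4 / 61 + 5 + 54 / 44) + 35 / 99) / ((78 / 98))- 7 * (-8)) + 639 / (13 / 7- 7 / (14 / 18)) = -81541377668 / 100096425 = -814.63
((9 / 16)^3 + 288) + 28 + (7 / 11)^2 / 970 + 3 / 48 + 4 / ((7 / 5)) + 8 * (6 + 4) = 671528873459 / 1682616320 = 399.10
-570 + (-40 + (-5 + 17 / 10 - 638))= -12513 / 10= -1251.30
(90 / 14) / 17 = 45 / 119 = 0.38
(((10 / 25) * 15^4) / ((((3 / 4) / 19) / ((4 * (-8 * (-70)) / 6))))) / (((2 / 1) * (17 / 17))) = 95760000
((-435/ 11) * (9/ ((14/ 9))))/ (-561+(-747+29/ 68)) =239598/ 1369291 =0.17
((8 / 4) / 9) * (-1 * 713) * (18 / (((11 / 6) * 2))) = -8556 / 11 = -777.82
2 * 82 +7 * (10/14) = 169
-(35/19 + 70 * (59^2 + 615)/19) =-286755/19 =-15092.37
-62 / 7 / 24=-31 / 84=-0.37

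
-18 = -18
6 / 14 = 3 / 7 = 0.43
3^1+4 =7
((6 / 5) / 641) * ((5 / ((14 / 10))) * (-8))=-240 / 4487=-0.05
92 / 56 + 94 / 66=1417 / 462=3.07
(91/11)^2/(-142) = -8281/17182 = -0.48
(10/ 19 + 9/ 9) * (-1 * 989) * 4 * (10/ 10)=-114724/ 19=-6038.11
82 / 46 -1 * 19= -396 / 23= -17.22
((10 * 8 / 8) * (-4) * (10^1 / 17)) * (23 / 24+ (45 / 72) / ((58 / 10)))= -25.08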